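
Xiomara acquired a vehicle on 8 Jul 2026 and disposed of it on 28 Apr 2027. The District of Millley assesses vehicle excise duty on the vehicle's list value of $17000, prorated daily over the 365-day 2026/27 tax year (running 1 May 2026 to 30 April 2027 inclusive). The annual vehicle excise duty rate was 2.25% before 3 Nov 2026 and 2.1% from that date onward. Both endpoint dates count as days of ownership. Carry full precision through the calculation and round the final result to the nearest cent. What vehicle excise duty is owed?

$296.78

8 Jul – 2 Nov 2026: 118 days at 2.25% → $17000 × 2.25% × 118/365 = $123.6575
3 Nov 2026 – 28 Apr 2027: 177 days at 2.1% → $17000 × 2.1% × 177/365 = $173.1205
Total = $296.7781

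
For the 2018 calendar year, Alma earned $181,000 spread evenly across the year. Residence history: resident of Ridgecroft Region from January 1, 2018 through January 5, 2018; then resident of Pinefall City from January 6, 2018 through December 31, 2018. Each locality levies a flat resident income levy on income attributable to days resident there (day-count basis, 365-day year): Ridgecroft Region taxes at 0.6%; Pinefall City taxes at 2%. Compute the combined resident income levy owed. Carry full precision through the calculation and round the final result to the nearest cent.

$3,585.29

Ridgecroft Region, January 1 – January 5, 2018: 5 days → $181,000 × 0.6% × 5/365 = $14.8767
Pinefall City, January 6 – December 31, 2018: 360 days → $181,000 × 2% × 360/365 = $3,570.4110
Total = $3,585.2877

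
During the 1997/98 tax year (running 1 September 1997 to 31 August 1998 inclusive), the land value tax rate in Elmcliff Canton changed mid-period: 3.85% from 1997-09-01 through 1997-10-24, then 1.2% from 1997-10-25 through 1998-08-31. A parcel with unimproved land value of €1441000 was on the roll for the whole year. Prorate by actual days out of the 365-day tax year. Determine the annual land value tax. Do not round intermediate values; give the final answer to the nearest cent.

1997-09-01 to 1997-10-24: 54 days at 3.85% → €1441000 × 3.85% × 54/365 = €8207.7781
1997-10-25 to 1998-08-31: 311 days at 1.2% → €1441000 × 1.2% × 311/365 = €14733.7315
Total = €22941.5096

€22941.51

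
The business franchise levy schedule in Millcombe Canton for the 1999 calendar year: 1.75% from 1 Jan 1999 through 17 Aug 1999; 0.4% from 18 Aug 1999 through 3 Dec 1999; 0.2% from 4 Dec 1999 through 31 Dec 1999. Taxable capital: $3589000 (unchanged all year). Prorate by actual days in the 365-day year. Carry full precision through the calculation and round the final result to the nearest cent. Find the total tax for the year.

$44203.70

1 Jan – 17 Aug 1999: 229 days at 1.75% → $3589000 × 1.75% × 229/365 = $39405.2534
18 Aug – 3 Dec 1999: 108 days at 0.4% → $3589000 × 0.4% × 108/365 = $4247.8027
4 Dec – 31 Dec 1999: 28 days at 0.2% → $3589000 × 0.2% × 28/365 = $550.6411
Total = $44203.6973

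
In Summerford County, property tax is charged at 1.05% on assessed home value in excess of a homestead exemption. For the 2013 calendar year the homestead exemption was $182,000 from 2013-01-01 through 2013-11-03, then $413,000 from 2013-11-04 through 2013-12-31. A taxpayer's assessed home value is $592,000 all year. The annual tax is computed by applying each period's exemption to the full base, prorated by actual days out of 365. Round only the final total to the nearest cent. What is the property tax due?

2013-01-01 to 2013-11-03: 307 days, exemption $182,000 → ($592,000 − $182,000) × 1.05% × 307/365 = $3,620.9178
2013-11-04 to 2013-12-31: 58 days, exemption $413,000 → ($592,000 − $413,000) × 1.05% × 58/365 = $298.6603
Total = $3,919.5781

$3,919.58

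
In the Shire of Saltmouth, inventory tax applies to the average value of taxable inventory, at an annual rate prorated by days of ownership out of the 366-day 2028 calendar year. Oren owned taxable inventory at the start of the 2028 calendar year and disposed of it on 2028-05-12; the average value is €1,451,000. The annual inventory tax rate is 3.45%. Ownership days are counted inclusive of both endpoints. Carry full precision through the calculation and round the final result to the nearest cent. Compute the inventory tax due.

€18,191.02

Days held (2028-01-01 to 2028-05-12): 133 out of 366
Tax = €1,451,000 × 3.45% × 133/366 = €18,191.0205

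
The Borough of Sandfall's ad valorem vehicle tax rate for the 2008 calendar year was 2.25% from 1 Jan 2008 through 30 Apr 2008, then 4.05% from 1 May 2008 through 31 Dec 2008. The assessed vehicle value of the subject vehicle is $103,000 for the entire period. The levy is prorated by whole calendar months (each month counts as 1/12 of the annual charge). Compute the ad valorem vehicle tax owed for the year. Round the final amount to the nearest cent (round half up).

$3,553.50

1 Jan – 30 Apr 2008: 4 months at 2.25% → $103,000 × 2.25% × 4/12 = $772.5000
1 May – 31 Dec 2008: 8 months at 4.05% → $103,000 × 4.05% × 8/12 = $2,781.0000
Total = $3,553.5000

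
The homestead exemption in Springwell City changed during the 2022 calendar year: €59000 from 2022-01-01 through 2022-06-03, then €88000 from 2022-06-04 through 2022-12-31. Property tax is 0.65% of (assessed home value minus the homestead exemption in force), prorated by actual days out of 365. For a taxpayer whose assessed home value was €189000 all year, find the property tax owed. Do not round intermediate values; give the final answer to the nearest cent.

2022-01-01 to 2022-06-03: 154 days, exemption €59000 → (€189000 − €59000) × 0.65% × 154/365 = €356.5205
2022-06-04 to 2022-12-31: 211 days, exemption €88000 → (€189000 − €88000) × 0.65% × 211/365 = €379.5110
Total = €736.0315

€736.03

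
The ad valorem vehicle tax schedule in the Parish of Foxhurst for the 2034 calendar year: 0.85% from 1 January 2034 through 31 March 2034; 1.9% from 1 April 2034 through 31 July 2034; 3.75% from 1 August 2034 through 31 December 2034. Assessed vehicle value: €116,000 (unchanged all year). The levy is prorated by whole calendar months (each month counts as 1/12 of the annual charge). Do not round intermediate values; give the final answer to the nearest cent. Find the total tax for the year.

€2,793.67

1 January – 31 March 2034: 3 months at 0.85% → €116,000 × 0.85% × 3/12 = €246.5000
1 April – 31 July 2034: 4 months at 1.9% → €116,000 × 1.9% × 4/12 = €734.6667
1 August – 31 December 2034: 5 months at 3.75% → €116,000 × 3.75% × 5/12 = €1,812.5000
Total = €2,793.6667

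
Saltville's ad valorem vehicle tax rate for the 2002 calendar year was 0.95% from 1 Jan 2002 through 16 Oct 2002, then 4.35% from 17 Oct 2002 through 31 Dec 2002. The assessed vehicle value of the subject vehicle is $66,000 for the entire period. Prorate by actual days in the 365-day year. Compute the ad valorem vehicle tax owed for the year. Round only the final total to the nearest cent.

$1,094.24

1 Jan – 16 Oct 2002: 289 days at 0.95% → $66,000 × 0.95% × 289/365 = $496.4466
17 Oct – 31 Dec 2002: 76 days at 4.35% → $66,000 × 4.35% × 76/365 = $597.7973
Total = $1,094.2438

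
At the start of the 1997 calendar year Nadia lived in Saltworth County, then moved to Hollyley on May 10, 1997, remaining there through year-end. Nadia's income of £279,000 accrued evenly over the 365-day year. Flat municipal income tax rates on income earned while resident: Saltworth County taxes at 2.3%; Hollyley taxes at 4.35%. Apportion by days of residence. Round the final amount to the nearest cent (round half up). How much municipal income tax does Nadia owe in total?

£10,115.09

Saltworth County, January 1 – May 9, 1997: 129 days → £279,000 × 2.3% × 129/365 = £2,267.9260
Hollyley, May 10 – December 31, 1997: 236 days → £279,000 × 4.35% × 236/365 = £7,847.1616
Total = £10,115.0877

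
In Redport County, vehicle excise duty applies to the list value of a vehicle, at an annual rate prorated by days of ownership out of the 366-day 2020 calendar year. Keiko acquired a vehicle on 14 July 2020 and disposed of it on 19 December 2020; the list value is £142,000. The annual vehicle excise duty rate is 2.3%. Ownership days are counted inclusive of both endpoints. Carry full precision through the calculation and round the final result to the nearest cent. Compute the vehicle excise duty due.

Days held (14 July – 19 December 2020): 159 out of 366
Tax = £142,000 × 2.3% × 159/366 = £1,418.8361

£1,418.84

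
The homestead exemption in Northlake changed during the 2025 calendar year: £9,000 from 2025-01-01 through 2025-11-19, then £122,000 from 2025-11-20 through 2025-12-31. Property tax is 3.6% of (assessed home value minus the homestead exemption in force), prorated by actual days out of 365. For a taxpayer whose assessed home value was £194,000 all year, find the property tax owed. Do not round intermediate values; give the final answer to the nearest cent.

£6,191.90

2025-01-01 to 2025-11-19: 323 days, exemption £9,000 → (£194,000 − £9,000) × 3.6% × 323/365 = £5,893.6438
2025-11-20 to 2025-12-31: 42 days, exemption £122,000 → (£194,000 − £122,000) × 3.6% × 42/365 = £298.2575
Total = £6,191.9014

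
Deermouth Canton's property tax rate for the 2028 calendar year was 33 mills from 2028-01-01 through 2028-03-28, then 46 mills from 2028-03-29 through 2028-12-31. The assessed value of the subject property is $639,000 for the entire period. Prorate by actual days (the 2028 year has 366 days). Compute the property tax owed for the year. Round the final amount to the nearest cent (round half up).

$27,396.69

2028-01-01 to 2028-03-28: 88 days at 33 mills → $639,000 × 3.3% × 88/366 = $5,070.0984
2028-03-29 to 2028-12-31: 278 days at 46 mills → $639,000 × 4.6% × 278/366 = $22,326.5902
Total = $27,396.6885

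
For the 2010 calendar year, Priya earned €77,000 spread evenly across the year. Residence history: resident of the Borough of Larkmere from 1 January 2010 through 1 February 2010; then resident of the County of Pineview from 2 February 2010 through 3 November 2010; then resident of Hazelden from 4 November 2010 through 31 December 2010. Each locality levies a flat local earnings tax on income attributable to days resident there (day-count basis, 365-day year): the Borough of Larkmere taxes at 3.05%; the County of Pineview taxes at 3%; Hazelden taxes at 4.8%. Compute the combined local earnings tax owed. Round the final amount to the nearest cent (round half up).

The Borough of Larkmere, 1 January – 1 February 2010: 32 days → €77,000 × 3.05% × 32/365 = €205.8959
The County of Pineview, 2 February – 3 November 2010: 275 days → €77,000 × 3% × 275/365 = €1,740.4110
Hazelden, 4 November – 31 December 2010: 58 days → €77,000 × 4.8% × 58/365 = €587.3096
Total = €2,533.6164

€2,533.62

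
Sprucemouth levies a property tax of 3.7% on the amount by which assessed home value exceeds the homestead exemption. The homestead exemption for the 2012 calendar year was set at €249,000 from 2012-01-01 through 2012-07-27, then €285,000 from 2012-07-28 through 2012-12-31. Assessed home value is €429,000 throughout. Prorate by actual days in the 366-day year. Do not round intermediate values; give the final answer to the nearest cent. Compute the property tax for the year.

2012-01-01 to 2012-07-27: 209 days, exemption €249,000 → (€429,000 − €249,000) × 3.7% × 209/366 = €3,803.1148
2012-07-28 to 2012-12-31: 157 days, exemption €285,000 → (€429,000 − €285,000) × 3.7% × 157/366 = €2,285.5082
Total = €6,088.6230

€6,088.62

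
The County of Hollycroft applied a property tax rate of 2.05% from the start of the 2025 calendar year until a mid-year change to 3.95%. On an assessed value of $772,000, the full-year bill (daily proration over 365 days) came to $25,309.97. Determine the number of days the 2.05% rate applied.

Let d = days at the first rate; then 365 − d days at the second rate.
$772,000 × [2.05%·d + 3.95%·(365−d)] / 365 = $25,309.97
Solving gives d = 129, so the new rate took effect on 10 May 2025.

129 days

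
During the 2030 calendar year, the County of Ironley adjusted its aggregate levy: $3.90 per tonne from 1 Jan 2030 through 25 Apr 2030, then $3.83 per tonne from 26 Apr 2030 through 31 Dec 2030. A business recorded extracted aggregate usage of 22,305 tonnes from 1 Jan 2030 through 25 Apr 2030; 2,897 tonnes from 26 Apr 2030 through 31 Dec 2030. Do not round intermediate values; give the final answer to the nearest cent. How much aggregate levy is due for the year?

1 Jan – 25 Apr 2030: 22,305 tonnes at $3.90/tonne → $86,989.50
26 Apr – 31 Dec 2030: 2,897 tonnes at $3.83/tonne → $11,095.51

$98,085.01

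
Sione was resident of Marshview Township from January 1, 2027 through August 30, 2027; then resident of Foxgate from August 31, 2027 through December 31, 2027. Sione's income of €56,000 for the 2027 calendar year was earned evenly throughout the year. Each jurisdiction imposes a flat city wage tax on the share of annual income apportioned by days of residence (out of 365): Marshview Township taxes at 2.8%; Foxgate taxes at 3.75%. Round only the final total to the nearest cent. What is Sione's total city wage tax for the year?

€1,747.28

Marshview Township, January 1 – August 30, 2027: 242 days → €56,000 × 2.8% × 242/365 = €1,039.6055
Foxgate, August 31 – December 31, 2027: 123 days → €56,000 × 3.75% × 123/365 = €707.6712
Total = €1,747.2767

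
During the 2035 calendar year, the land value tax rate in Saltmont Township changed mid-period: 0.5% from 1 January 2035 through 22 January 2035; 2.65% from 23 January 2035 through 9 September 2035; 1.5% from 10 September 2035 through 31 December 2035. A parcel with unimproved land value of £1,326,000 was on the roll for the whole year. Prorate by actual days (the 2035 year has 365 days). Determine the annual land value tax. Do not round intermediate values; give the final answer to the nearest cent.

£28,699.73

1 January – 22 January 2035: 22 days at 0.5% → £1,326,000 × 0.5% × 22/365 = £399.6164
23 January – 9 September 2035: 230 days at 2.65% → £1,326,000 × 2.65% × 230/365 = £22,142.3836
10 September – 31 December 2035: 113 days at 1.5% → £1,326,000 × 1.5% × 113/365 = £6,157.7260
Total = £28,699.7260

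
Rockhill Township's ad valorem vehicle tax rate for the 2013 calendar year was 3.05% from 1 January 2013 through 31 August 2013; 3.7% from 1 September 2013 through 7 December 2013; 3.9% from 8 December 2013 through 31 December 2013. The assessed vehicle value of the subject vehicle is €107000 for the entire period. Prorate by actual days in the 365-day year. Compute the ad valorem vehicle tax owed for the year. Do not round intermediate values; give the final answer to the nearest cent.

1 January – 31 August 2013: 243 days at 3.05% → €107000 × 3.05% × 243/365 = €2172.6863
1 September – 7 December 2013: 98 days at 3.7% → €107000 × 3.7% × 98/365 = €1062.9644
8 December – 31 December 2013: 24 days at 3.9% → €107000 × 3.9% × 24/365 = €274.3890
Total = €3510.0397

€3510.04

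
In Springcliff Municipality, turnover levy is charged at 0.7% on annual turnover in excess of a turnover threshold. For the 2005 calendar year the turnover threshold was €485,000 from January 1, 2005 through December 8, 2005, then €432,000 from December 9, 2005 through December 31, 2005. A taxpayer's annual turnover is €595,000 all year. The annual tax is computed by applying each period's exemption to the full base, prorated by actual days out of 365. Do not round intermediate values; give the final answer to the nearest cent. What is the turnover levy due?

€793.38

January 1 – December 8, 2005: 342 days, exemption €485,000 → (€595,000 − €485,000) × 0.7% × 342/365 = €721.4795
December 9 – December 31, 2005: 23 days, exemption €432,000 → (€595,000 − €432,000) × 0.7% × 23/365 = €71.8986
Total = €793.3781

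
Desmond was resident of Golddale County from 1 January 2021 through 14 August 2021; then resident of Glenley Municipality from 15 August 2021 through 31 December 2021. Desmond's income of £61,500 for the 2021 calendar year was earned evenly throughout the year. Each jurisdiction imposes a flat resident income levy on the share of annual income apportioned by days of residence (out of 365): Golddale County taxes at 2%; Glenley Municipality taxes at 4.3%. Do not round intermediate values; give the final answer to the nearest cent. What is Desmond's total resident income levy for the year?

Golddale County, 1 January – 14 August 2021: 226 days → £61,500 × 2% × 226/365 = £761.5890
Glenley Municipality, 15 August – 31 December 2021: 139 days → £61,500 × 4.3% × 139/365 = £1,007.0836
Total = £1,768.6726

£1,768.67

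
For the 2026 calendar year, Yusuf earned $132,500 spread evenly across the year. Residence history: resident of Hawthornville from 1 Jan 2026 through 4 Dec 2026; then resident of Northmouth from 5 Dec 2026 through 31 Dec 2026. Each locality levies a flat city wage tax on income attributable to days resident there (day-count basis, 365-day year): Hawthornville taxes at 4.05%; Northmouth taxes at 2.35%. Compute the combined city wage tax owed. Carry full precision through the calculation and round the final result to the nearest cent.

$5,199.63

Hawthornville, 1 Jan – 4 Dec 2026: 338 days → $132,500 × 4.05% × 338/365 = $4,969.2945
Northmouth, 5 Dec – 31 Dec 2026: 27 days → $132,500 × 2.35% × 27/365 = $230.3322
Total = $5,199.6267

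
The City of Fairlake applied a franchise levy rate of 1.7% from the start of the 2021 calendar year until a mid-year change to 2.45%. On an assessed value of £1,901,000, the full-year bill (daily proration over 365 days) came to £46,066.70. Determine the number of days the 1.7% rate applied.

Let d = days at the first rate; then 365 − d days at the second rate.
£1,901,000 × [1.7%·d + 2.45%·(365−d)] / 365 = £46,066.70
Solving gives d = 13, so the new rate took effect on January 14, 2021.

13 days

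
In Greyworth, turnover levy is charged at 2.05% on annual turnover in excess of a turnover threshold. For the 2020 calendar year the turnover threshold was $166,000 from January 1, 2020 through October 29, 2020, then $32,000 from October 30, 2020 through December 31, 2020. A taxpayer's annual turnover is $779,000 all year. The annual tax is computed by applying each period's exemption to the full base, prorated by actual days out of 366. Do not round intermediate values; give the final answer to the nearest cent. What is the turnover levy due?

$13,039.34

January 1 – October 29, 2020: 303 days, exemption $166,000 → ($779,000 − $166,000) × 2.05% × 303/366 = $10,403.4139
October 30 – December 31, 2020: 63 days, exemption $32,000 → ($779,000 − $32,000) × 2.05% × 63/366 = $2,635.9303
Total = $13,039.3443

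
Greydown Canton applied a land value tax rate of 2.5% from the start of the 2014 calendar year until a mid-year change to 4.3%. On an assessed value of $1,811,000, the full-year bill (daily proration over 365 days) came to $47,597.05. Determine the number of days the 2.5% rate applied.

Let d = days at the first rate; then 365 − d days at the second rate.
$1,811,000 × [2.5%·d + 4.3%·(365−d)] / 365 = $47,597.05
Solving gives d = 339, so the new rate took effect on 6 Dec 2014.

339 days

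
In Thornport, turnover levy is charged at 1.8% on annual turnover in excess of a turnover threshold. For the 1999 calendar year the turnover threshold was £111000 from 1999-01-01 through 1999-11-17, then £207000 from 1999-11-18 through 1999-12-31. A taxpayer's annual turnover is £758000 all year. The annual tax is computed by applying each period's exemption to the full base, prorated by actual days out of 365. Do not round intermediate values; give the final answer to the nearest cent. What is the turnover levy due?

£11437.69

1999-01-01 to 1999-11-17: 321 days, exemption £111000 → (£758000 − £111000) × 1.8% × 321/365 = £10242.0986
1999-11-18 to 1999-12-31: 44 days, exemption £207000 → (£758000 − £207000) × 1.8% × 44/365 = £1195.5945
Total = £11437.6932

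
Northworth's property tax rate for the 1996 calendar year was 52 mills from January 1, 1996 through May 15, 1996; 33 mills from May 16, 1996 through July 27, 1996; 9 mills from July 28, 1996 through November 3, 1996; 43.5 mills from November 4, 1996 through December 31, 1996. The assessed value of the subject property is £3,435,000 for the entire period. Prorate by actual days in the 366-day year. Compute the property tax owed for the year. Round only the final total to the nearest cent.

£121,022.75

January 1 – May 15, 1996: 136 days at 52 mills → £3,435,000 × 5.2% × 136/366 = £66,372.4590
May 16 – July 27, 1996: 73 days at 33 mills → £3,435,000 × 3.3% × 73/366 = £22,609.0574
July 28 – November 3, 1996: 99 days at 9 mills → £3,435,000 × 0.9% × 99/366 = £8,362.2541
November 4 – December 31, 1996: 58 days at 43.5 mills → £3,435,000 × 4.35% × 58/366 = £23,678.9754
Total = £121,022.7459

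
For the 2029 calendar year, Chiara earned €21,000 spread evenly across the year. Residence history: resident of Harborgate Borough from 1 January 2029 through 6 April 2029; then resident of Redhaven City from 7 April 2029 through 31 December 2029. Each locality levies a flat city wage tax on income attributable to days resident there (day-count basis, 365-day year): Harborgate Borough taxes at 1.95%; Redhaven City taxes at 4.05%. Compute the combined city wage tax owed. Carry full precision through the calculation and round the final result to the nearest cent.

€734.51

Harborgate Borough, 1 January – 6 April 2029: 96 days → €21,000 × 1.95% × 96/365 = €107.7041
Redhaven City, 7 April – 31 December 2029: 269 days → €21,000 × 4.05% × 269/365 = €626.8068
Total = €734.5110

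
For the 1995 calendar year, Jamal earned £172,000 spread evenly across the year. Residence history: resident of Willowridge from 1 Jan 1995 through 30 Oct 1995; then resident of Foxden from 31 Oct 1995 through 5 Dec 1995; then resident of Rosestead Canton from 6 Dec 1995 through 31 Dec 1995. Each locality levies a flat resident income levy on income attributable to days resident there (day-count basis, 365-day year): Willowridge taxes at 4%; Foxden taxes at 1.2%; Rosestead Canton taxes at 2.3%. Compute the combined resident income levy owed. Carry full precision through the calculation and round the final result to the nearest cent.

£6,196.71

Willowridge, 1 Jan – 30 Oct 1995: 303 days → £172,000 × 4% × 303/365 = £5,711.3425
Foxden, 31 Oct – 5 Dec 1995: 36 days → £172,000 × 1.2% × 36/365 = £203.5726
Rosestead Canton, 6 Dec – 31 Dec 1995: 26 days → £172,000 × 2.3% × 26/365 = £281.7973
Total = £6,196.7123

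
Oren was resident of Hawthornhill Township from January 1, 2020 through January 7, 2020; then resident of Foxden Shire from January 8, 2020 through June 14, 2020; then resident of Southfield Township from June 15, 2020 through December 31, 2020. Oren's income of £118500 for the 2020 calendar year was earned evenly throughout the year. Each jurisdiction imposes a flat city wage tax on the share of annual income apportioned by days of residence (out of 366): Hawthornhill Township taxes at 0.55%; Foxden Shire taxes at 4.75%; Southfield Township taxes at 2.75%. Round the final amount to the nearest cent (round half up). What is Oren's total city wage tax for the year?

£4238.48

Hawthornhill Township, January 1 – January 7, 2020: 7 days → £118500 × 0.55% × 7/366 = £12.4652
Foxden Shire, January 8 – June 14, 2020: 159 days → £118500 × 4.75% × 159/366 = £2445.2766
Southfield Township, June 15 – December 31, 2020: 200 days → £118500 × 2.75% × 200/366 = £1780.7377
Total = £4238.4795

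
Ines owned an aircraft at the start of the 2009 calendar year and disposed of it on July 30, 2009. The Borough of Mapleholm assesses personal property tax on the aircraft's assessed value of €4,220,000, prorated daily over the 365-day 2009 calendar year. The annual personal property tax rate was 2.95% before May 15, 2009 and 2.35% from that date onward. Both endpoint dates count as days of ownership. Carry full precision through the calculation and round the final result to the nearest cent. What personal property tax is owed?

€66,623.97

January 1 – May 14, 2009: 134 days at 2.95% → €4,220,000 × 2.95% × 134/365 = €45,703.1781
May 15 – July 30, 2009: 77 days at 2.35% → €4,220,000 × 2.35% × 77/365 = €20,920.7945
Total = €66,623.9726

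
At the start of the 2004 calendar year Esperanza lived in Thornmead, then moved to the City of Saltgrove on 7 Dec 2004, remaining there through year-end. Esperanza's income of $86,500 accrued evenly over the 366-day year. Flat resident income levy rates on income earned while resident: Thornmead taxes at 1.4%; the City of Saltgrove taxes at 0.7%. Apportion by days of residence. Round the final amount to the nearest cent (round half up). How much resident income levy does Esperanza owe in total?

Thornmead, 1 Jan – 6 Dec 2004: 341 days → $86,500 × 1.4% × 341/366 = $1,128.2814
The City of Saltgrove, 7 Dec – 31 Dec 2004: 25 days → $86,500 × 0.7% × 25/366 = $41.3593
Total = $1,169.6407

$1,169.64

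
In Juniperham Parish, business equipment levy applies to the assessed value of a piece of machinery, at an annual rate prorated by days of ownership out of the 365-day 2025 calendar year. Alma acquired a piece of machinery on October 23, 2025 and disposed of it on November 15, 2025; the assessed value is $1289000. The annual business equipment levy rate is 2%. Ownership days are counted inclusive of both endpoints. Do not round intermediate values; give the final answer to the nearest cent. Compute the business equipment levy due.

Days held (October 23 – November 15, 2025): 24 out of 365
Tax = $1289000 × 2% × 24/365 = $1695.1233

$1695.12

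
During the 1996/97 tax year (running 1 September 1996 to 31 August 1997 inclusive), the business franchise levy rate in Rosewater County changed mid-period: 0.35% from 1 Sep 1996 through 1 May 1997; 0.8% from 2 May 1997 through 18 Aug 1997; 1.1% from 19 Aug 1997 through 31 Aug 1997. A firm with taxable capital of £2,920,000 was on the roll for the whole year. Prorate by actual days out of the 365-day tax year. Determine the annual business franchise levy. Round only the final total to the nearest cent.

1 Sep 1996 – 1 May 1997: 243 days at 0.35% → £2,920,000 × 0.35% × 243/365 = £6,804.0000
2 May – 18 Aug 1997: 109 days at 0.8% → £2,920,000 × 0.8% × 109/365 = £6,976.0000
19 Aug – 31 Aug 1997: 13 days at 1.1% → £2,920,000 × 1.1% × 13/365 = £1,144.0000
Total = £14,924.0000

£14,924.00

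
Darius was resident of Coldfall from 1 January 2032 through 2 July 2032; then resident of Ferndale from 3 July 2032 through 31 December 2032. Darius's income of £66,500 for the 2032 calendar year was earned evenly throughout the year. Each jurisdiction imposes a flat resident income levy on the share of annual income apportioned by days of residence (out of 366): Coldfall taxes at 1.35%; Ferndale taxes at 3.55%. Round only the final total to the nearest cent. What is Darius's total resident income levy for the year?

£1,625.25

Coldfall, 1 January – 2 July 2032: 184 days → £66,500 × 1.35% × 184/366 = £451.3279
Ferndale, 3 July – 31 December 2032: 182 days → £66,500 × 3.55% × 182/366 = £1,173.9249
Total = £1,625.2527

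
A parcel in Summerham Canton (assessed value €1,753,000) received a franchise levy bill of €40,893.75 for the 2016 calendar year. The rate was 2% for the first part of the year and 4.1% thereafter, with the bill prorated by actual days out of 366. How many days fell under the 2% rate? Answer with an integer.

308 days

Let d = days at the first rate; then 366 − d days at the second rate.
€1,753,000 × [2%·d + 4.1%·(366−d)] / 366 = €40,893.75
Solving gives d = 308, so the new rate took effect on 4 November 2016.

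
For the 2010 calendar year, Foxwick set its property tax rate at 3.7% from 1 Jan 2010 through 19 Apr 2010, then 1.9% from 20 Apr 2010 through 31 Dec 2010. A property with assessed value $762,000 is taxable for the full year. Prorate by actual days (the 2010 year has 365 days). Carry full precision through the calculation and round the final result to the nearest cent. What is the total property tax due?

$18,574.01

1 Jan – 19 Apr 2010: 109 days at 3.7% → $762,000 × 3.7% × 109/365 = $8,419.5781
20 Apr – 31 Dec 2010: 256 days at 1.9% → $762,000 × 1.9% × 256/365 = $10,154.4329
Total = $18,574.0110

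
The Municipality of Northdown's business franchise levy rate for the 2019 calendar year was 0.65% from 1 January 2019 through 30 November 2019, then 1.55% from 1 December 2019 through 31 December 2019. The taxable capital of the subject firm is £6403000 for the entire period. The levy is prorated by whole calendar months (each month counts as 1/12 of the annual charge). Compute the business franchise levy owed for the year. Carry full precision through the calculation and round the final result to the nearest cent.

£46421.75

1 January – 30 November 2019: 11 months at 0.65% → £6403000 × 0.65% × 11/12 = £38151.2083
1 December – 31 December 2019: 1 month at 1.55% → £6403000 × 1.55% × 1/12 = £8270.5417
Total = £46421.7500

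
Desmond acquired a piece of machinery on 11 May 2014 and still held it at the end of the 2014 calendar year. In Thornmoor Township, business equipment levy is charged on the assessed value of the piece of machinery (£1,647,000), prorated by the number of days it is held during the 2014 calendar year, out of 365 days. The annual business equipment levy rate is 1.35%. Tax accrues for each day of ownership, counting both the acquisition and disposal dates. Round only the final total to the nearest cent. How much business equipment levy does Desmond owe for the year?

£14,315.36

Days held (11 May – 31 December 2014): 235 out of 365
Tax = £1,647,000 × 1.35% × 235/365 = £14,315.3630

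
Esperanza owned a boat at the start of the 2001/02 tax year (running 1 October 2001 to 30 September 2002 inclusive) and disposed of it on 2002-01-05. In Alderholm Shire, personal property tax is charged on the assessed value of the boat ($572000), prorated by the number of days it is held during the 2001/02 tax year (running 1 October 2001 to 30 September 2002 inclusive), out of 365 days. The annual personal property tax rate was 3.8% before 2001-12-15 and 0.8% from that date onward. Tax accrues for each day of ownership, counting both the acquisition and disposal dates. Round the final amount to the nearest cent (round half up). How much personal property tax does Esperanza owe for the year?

$4742.12

2001-10-01 to 2001-12-14: 75 days at 3.8% → $572000 × 3.8% × 75/365 = $4466.3014
2001-12-15 to 2002-01-05: 22 days at 0.8% → $572000 × 0.8% × 22/365 = $275.8137
Total = $4742.1151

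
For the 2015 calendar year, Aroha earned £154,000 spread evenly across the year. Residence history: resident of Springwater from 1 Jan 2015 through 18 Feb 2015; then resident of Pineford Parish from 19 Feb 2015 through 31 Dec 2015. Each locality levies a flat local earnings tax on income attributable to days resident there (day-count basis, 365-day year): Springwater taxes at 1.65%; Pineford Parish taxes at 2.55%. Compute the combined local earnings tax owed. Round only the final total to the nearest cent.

Springwater, 1 Jan – 18 Feb 2015: 49 days → £154,000 × 1.65% × 49/365 = £341.1205
Pineford Parish, 19 Feb – 31 Dec 2015: 316 days → £154,000 × 2.55% × 316/365 = £3,399.8137
Total = £3,740.9342

£3,740.93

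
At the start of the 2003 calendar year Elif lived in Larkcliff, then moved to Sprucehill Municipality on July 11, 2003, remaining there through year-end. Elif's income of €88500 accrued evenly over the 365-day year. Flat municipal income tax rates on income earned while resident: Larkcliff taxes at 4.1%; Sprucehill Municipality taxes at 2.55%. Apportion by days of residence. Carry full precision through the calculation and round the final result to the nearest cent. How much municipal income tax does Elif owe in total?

Larkcliff, January 1 – July 10, 2003: 191 days → €88500 × 4.1% × 191/365 = €1898.7493
Sprucehill Municipality, July 11 – December 31, 2003: 174 days → €88500 × 2.55% × 174/365 = €1075.8205
Total = €2974.5699

€2974.57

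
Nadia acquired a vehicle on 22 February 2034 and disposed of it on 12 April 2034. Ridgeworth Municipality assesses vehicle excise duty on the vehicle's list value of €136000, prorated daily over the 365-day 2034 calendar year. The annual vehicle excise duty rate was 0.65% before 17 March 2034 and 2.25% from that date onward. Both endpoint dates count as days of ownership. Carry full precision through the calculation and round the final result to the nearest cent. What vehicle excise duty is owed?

€282.06

22 February – 16 March 2034: 23 days at 0.65% → €136000 × 0.65% × 23/365 = €55.7041
17 March – 12 April 2034: 27 days at 2.25% → €136000 × 2.25% × 27/365 = €226.3562
Total = €282.0603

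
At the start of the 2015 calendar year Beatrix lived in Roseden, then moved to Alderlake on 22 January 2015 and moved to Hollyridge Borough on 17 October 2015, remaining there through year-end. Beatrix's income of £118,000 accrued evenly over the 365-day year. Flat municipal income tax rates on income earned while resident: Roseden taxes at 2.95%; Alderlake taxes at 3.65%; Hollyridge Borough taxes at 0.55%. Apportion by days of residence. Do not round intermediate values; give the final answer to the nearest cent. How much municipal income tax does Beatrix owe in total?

Roseden, 1 January – 21 January 2015: 21 days → £118,000 × 2.95% × 21/365 = £200.2767
Alderlake, 22 January – 16 October 2015: 268 days → £118,000 × 3.65% × 268/365 = £3,162.4000
Hollyridge Borough, 17 October – 31 December 2015: 76 days → £118,000 × 0.55% × 76/365 = £135.1342
Total = £3,497.8110

£3,497.81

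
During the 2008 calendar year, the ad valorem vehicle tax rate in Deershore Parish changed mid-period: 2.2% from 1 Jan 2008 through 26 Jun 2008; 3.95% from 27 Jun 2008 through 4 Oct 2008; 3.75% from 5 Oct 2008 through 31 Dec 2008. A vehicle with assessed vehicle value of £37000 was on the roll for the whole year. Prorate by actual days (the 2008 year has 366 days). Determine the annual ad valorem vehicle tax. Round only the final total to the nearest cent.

£1128.80

1 Jan – 26 Jun 2008: 178 days at 2.2% → £37000 × 2.2% × 178/366 = £395.8798
27 Jun – 4 Oct 2008: 100 days at 3.95% → £37000 × 3.95% × 100/366 = £399.3169
5 Oct – 31 Dec 2008: 88 days at 3.75% → £37000 × 3.75% × 88/366 = £333.6066
Total = £1128.8033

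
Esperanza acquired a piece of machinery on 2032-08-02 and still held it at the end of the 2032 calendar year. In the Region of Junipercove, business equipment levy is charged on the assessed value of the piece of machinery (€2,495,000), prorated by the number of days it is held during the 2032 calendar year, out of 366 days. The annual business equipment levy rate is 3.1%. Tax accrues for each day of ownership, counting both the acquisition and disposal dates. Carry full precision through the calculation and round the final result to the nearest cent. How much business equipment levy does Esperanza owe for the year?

€32,121.42

Days held (2032-08-02 to 2032-12-31): 152 out of 366
Tax = €2,495,000 × 3.1% × 152/366 = €32,121.4208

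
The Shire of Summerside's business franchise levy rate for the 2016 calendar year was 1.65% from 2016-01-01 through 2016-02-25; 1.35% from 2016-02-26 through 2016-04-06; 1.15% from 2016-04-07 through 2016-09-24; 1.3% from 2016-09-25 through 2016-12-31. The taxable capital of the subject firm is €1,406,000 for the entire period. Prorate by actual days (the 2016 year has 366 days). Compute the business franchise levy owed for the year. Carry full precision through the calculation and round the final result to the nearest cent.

2016-01-01 to 2016-02-25: 56 days at 1.65% → €1,406,000 × 1.65% × 56/366 = €3,549.5738
2016-02-26 to 2016-04-06: 41 days at 1.35% → €1,406,000 × 1.35% × 41/366 = €2,126.2869
2016-04-07 to 2016-09-24: 171 days at 1.15% → €1,406,000 × 1.15% × 171/366 = €7,554.3689
2016-09-25 to 2016-12-31: 98 days at 1.3% → €1,406,000 × 1.3% × 98/366 = €4,894.1093
Total = €18,124.3388

€18,124.34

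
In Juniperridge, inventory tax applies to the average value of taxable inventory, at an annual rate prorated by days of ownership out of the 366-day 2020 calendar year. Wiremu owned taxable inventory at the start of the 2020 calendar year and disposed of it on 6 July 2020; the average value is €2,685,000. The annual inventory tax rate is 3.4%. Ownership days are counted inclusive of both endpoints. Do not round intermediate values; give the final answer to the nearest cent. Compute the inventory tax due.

Days held (1 January – 6 July 2020): 188 out of 366
Tax = €2,685,000 × 3.4% × 188/366 = €46,892.1311

€46,892.13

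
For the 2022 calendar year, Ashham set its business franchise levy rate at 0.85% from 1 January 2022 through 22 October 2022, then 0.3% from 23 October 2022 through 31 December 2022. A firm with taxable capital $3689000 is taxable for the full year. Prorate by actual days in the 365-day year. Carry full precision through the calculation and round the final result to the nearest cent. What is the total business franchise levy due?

1 January – 22 October 2022: 295 days at 0.85% → $3689000 × 0.85% × 295/365 = $25342.9247
23 October – 31 December 2022: 70 days at 0.3% → $3689000 × 0.3% × 70/365 = $2122.4384
Total = $27465.3630

$27465.36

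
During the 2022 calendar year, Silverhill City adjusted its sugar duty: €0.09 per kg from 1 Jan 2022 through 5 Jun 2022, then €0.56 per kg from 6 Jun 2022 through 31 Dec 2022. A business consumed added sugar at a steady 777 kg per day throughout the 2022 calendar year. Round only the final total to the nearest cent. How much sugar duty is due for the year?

€101,849.16

1 Jan – 5 Jun 2022: 156 days × 777 kg/day = 121,212 kg at €0.09/kg → €10,909.08
6 Jun – 31 Dec 2022: 209 days × 777 kg/day = 162,393 kg at €0.56/kg → €90,940.08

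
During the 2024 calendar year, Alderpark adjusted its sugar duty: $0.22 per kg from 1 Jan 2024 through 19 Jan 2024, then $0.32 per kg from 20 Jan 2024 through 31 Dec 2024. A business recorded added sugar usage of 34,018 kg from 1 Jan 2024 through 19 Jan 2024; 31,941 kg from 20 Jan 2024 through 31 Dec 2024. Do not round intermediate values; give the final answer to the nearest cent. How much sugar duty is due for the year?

$17,705.08

1 Jan – 19 Jan 2024: 34,018 kg at $0.22/kg → $7,483.96
20 Jan – 31 Dec 2024: 31,941 kg at $0.32/kg → $10,221.12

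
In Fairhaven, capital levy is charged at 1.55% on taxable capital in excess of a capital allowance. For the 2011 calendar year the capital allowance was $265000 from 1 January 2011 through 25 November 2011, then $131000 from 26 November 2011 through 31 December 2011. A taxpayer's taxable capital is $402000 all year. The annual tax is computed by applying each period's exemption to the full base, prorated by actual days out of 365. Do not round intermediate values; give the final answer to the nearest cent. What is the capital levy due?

1 January – 25 November 2011: 329 days, exemption $265000 → ($402000 − $265000) × 1.55% × 329/365 = $1914.0589
26 November – 31 December 2011: 36 days, exemption $131000 → ($402000 − $131000) × 1.55% × 36/365 = $414.2959
Total = $2328.3548

$2328.35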